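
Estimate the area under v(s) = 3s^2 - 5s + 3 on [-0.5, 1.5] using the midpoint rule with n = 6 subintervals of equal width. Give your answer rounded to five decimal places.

Δs = (1.5 − (-0.5))/6 = 1/3.
Midpoints: -1/3, 0, 1/3, 2/3, 1, 4/3.
v(-1/3) = 5, v(0) = 3, v(1/3) = 5/3, v(2/3) = 1, v(1) = 1, v(4/3) = 5/3.
Sum = Δs · [v(-1/3) + v(0) + v(1/3) + ...].
Sum ≈ 4.44444.

4.44444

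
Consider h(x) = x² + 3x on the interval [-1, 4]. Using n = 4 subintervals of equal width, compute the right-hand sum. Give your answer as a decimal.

Δx = (4 − (-1))/4 = 1.25.
Right endpoints: 0.25, 1.5, 2.75, 4.
h(0.25) = 0.8125, h(1.5) = 6.75, h(2.75) = 15.8125, h(4) = 28.
Sum = Δx · [h(0.25) + h(1.5) + h(2.75) + h(4)].
Sum = 64.21875.

64.21875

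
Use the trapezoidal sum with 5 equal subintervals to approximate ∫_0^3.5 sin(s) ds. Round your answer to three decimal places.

Δs = (3.5 − 0)/5 = 0.7.
f(0) ≈ 0.000, f(0.7) ≈ 0.644, f(1.4) ≈ 0.985, f(2.1) ≈ 0.863, f(2.8) ≈ 0.335, f(3.5) ≈ -0.351.
T_5 = (Δs/2)·[f(s_0) + 2f(s_1) + ... + 2f(s_{4}) + f(s_5)].
Sum ≈ 1.857.

1.857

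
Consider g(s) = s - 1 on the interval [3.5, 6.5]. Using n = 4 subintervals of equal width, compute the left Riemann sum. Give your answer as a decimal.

10.875

Δs = (6.5 − 3.5)/4 = 0.75.
Left endpoints: 3.5, 4.25, 5, 5.75.
g(3.5) = 2.5, g(4.25) = 3.25, g(5) = 4, g(5.75) = 4.75.
Sum = Δs · [g(3.5) + g(4.25) + g(5) + g(5.75)].
Sum = 10.875.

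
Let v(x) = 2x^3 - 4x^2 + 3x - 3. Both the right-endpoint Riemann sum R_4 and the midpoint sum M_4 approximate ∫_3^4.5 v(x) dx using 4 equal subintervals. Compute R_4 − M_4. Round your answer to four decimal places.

R_4 ≈ 108.509766.
M_4 ≈ 91.081055.
R_4 − M_4 ≈ 17.4287.

17.4287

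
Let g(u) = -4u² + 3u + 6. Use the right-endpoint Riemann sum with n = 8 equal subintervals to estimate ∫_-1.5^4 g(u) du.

Δu = (4 − (-1.5))/8 = 0.6875.
Right endpoints: -0.8125, -0.125, 0.5625, 1.25, 1.9375, 2.625, 3.3125, 4.
g(-0.8125) = 0.921875, g(-0.125) = 5.5625, g(0.5625) = 6.421875, g(1.25) = 3.5, g(1.9375) = -3.203125, g(2.625) = -13.6875, g(3.3125) = -27.953125, g(4) = -46.
Sum = Δu · [g(-0.8125) + g(-0.125) + g(0.5625) + ...].
Sum = -51.17578125.

-51.17578125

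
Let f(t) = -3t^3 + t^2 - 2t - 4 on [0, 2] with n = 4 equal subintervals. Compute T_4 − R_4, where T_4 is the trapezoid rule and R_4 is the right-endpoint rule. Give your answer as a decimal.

6

T_4 = -22.
R_4 = -28.
T_4 − R_4 = 6.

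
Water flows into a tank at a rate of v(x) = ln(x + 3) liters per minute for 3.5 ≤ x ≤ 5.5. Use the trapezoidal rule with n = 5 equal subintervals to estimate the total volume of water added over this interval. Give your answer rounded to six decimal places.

4.023366

Δx = (5.5 − 3.5)/5 = 0.4.
v(3.5) ≈ 1.871802, v(3.9) ≈ 1.931521, v(4.3) ≈ 1.987874, v(4.7) ≈ 2.041220, v(5.1) ≈ 2.091864, v(5.5) ≈ 2.140066.
T_5 = (Δx/2)·[v(x_0) + 2v(x_1) + ... + 2v(x_{4}) + v(x_5)].
Sum ≈ 4.023366.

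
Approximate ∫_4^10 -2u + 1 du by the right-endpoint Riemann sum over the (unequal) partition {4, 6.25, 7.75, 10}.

-90.375

Subinterval widths: 2.25, 1.5, 2.25.
Right endpoints: 6.25, 7.75, 10.
f(6.25) = -11.5, f(7.75) = -14.5, f(10) = -19.
Sum = Σ Δu_i · f(u_i).
Sum = -90.375.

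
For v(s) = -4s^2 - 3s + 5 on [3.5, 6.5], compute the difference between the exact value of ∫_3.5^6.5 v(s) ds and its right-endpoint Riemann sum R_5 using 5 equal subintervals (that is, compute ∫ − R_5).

Exact integral: ∫_3.5^6.5 v(s) ds = -339.
R_5 = -378.42.
Error = -339 − (-378.42) = 39.42.

39.42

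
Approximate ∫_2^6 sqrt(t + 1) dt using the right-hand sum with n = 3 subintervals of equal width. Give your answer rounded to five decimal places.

9.47719

Δt = (6 − 2)/3 = 4/3.
Right endpoints: 10/3, 14/3, 6.
f(10/3) ≈ 2.08167, f(14/3) ≈ 2.38048, f(6) ≈ 2.64575.
Sum = Δt · [f(10/3) + f(14/3) + f(6)].
Sum ≈ 9.47719.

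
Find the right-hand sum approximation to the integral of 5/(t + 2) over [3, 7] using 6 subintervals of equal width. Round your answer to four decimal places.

2.7959

Δt = (7 − 3)/6 = 2/3.
Right endpoints: 11/3, 13/3, 5, 17/3, 19/3, 7.
f(11/3) = 15/17, f(13/3) = 15/19, f(5) = 5/7, f(17/3) = 15/23, f(19/3) = 0.6, f(7) = 5/9.
Sum = Δt · [f(11/3) + f(13/3) + f(5) + ...].
Sum ≈ 2.7959.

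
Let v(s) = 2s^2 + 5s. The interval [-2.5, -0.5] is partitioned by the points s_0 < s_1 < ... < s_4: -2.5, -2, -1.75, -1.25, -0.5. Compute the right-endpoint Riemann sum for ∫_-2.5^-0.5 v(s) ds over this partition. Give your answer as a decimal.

-4.71875

Subinterval widths: 0.5, 0.25, 0.5, 0.75.
Right endpoints: -2, -1.75, -1.25, -0.5.
v(-2) = -2, v(-1.75) = -2.625, v(-1.25) = -3.125, v(-0.5) = -2.
Sum = Σ Δs_i · v(s_i).
Sum = -4.71875.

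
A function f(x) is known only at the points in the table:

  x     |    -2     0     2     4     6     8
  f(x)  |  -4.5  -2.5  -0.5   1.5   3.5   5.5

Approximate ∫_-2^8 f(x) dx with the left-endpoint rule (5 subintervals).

Δx = 2.
Sum = 2·[(-4.5) + (-2.5) + (-0.5) + 1.5 + 3.5] = -5.

-5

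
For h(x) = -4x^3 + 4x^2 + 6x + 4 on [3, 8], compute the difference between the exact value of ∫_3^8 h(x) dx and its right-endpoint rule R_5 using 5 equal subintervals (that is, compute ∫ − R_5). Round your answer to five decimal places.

Exact integral: ∫_3^8 h(x) dx ≈ -3183.3333333.
R_5 = -4080.
Error ≈ -3183.3333333 − (-4080) ≈ 896.66667.

896.66667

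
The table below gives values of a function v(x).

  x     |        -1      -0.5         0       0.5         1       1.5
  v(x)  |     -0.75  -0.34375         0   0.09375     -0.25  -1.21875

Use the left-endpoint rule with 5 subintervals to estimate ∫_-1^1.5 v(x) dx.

Δx = 0.5.
Sum = 0.5·[(-0.75) + (-0.34375) + 0 + 0.09375 + (-0.25)] = -0.625.

-0.625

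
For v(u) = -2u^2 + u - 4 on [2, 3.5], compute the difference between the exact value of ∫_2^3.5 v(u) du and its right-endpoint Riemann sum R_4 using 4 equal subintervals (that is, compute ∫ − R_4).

Exact integral: ∫_2^3.5 v(u) du = -25.125.
R_4 = -28.0078125.
Error = -25.125 − (-28.0078125) = 2.8828125.

2.8828125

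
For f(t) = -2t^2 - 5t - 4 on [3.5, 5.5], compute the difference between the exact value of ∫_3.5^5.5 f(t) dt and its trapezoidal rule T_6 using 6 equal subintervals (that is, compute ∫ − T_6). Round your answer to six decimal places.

Exact integral: ∫_3.5^5.5 f(t) dt ≈ -135.33333333.
T_6 ≈ -135.40740741.
Error ≈ -135.33333333 − (-135.40740741) ≈ 0.074074.

0.074074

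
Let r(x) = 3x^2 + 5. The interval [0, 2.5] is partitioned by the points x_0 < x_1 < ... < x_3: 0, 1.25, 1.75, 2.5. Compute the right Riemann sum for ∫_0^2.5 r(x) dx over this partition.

Subinterval widths: 1.25, 0.5, 0.75.
Right endpoints: 1.25, 1.75, 2.5.
r(1.25) = 9.6875, r(1.75) = 14.1875, r(2.5) = 23.75.
Sum = Σ Δx_i · r(x_i).
Sum = 37.015625.

37.015625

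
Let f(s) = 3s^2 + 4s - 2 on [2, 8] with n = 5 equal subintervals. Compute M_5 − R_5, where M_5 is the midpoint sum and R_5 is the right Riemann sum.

-128.88

M_5 = 609.84.
R_5 = 738.72.
M_5 − R_5 = -128.88.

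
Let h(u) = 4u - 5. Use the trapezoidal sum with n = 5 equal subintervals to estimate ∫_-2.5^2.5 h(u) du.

-25

Δu = (2.5 − (-2.5))/5 = 1.
h(-2.5) = -15, h(-1.5) = -11, h(-0.5) = -7, h(0.5) = -3, h(1.5) = 1, h(2.5) = 5.
T_5 = (Δu/2)·[h(u_0) + 2h(u_1) + ... + 2h(u_{4}) + h(u_5)].
Sum = -25.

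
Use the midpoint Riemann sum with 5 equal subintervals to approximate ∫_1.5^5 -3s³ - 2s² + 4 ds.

Δs = (5 − 1.5)/5 = 0.7.
Midpoints: 1.85, 2.55, 3.25, 3.95, 4.65.
f(1.85) = -21.839875, f(2.55) = -58.749125, f(3.25) = -120.109375, f(3.95) = -212.094625, f(4.65) = -340.878875.
Sum = Δs · [f(1.85) + f(2.55) + f(3.25) + f(3.95) + f(4.65)].
Sum = -527.5703125.

-527.5703125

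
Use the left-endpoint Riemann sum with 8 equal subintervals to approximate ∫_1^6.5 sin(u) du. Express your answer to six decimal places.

Δu = (6.5 − 1)/8 = 0.6875.
Left endpoints: 1, 1.6875, 2.375, 3.0625, 3.75, 4.4375, 5.125, 5.8125.
f(1) ≈ 0.841471, f(1.6875) ≈ 0.993198, f(2.375) ≈ 0.693685, f(3.0625) ≈ 0.079010, f(3.75) ≈ -0.571561, f(4.4375) ≈ -0.962455, f(5.125) ≈ -0.916077, f(5.8125) ≈ -0.453497.
Sum = Δu · [f(1) + f(1.6875) + f(2.375) + ...].
Sum ≈ -0.203656.

-0.203656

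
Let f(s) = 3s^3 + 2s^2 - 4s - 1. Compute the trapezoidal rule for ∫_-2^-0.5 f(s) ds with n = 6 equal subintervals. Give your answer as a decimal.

Δs = (-0.5 − (-2))/6 = 0.25.
f(-2) = -9, f(-1.75) = -3.953125, f(-1.5) = -0.625, f(-1.25) = 1.265625, f(-1) = 2, f(-0.75) = 1.859375, f(-0.5) = 1.125.
T_6 = (Δs/2)·[f(s_0) + 2f(s_1) + ... + 2f(s_{5}) + f(s_6)].
Sum = -0.84765625.

-0.84765625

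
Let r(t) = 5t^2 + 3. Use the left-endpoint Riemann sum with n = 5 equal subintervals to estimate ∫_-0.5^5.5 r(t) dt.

Δt = (5.5 − (-0.5))/5 = 1.2.
Left endpoints: -0.5, 0.7, 1.9, 3.1, 4.3.
r(-0.5) = 4.25, r(0.7) = 5.45, r(1.9) = 21.05, r(3.1) = 51.05, r(4.3) = 95.45.
Sum = Δt · [r(-0.5) + r(0.7) + r(1.9) + r(3.1) + r(4.3)].
Sum = 212.7.

212.7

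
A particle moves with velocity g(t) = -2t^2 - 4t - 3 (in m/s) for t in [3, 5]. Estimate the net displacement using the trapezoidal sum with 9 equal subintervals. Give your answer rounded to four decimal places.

Δt = (5 − 3)/9 = 2/9.
g(3) = -33, g(29/9) = -2969/81, g(31/9) = -3281/81, g(11/3) = -401/9, g(35/9) = -3953/81, g(37/9) = -4313/81, g(13/3) = -521/9, g(41/9) = -5081/81, g(43/9) = -5489/81, g(5) = -73.
T_9 = (Δt/2)·[g(t_0) + 2g(t_1) + ... + 2g(t_{8}) + g(t_9)].
Sum ≈ -103.3663.

-103.3663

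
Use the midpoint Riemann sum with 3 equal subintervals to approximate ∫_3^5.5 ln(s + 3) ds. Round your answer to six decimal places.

Δs = (5.5 − 3)/3 = 5/6.
Midpoints: 41/12, 4.25, 61/12.
f(41/12) ≈ 1.858899, f(4.25) ≈ 1.981001, f(61/12) ≈ 2.089804.
Sum = Δs · [f(41/12) + f(4.25) + f(61/12)].
Sum ≈ 4.941420.

4.941420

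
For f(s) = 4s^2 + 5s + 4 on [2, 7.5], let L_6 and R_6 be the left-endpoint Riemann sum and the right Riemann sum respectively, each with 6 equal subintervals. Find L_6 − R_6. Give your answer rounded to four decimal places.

-216.7917

L_6 ≈ 599.143519.
R_6 ≈ 815.935185.
L_6 − R_6 ≈ -216.7917.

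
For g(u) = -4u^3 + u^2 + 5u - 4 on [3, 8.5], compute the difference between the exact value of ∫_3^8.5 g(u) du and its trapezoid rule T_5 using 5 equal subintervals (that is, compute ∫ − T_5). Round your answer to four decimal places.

Exact integral: ∫_3^8.5 g(u) du ≈ -4807.229167.
T_5 = -4882.6525.
Error ≈ -4807.229167 − (-4882.6525) ≈ 75.4233.

75.4233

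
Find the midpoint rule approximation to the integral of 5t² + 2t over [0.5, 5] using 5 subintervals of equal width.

231.35625

Δt = (5 − 0.5)/5 = 0.9.
Midpoints: 0.95, 1.85, 2.75, 3.65, 4.55.
f(0.95) = 6.4125, f(1.85) = 20.8125, f(2.75) = 43.3125, f(3.65) = 73.9125, f(4.55) = 112.6125.
Sum = Δt · [f(0.95) + f(1.85) + f(2.75) + f(3.65) + f(4.55)].
Sum = 231.35625.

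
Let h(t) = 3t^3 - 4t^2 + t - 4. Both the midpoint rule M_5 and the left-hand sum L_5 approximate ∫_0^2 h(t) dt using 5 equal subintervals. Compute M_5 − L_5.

1.6

M_5 = -4.8.
L_5 = -6.4.
M_5 − L_5 = 1.6.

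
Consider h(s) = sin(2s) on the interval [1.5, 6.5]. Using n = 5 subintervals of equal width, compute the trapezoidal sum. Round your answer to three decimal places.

-0.609

Δs = (6.5 − 1.5)/5 = 1.
h(1.5) ≈ 0.141, h(2.5) ≈ -0.959, h(3.5) ≈ 0.657, h(4.5) ≈ 0.412, h(5.5) ≈ -1.000, h(6.5) ≈ 0.420.
T_5 = (Δs/2)·[h(s_0) + 2h(s_1) + ... + 2h(s_{4}) + h(s_5)].
Sum ≈ -0.609.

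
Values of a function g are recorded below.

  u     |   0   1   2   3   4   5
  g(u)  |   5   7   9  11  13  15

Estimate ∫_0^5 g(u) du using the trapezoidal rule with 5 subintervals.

50

Δu = 1.
T_5 = (1/2)·[5 + 2·7 + 2·9 + 2·11 + 2·13 + 15] = 50.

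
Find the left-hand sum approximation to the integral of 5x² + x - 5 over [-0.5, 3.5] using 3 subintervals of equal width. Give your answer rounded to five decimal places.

Δx = (3.5 − (-0.5))/3 = 4/3.
Left endpoints: -0.5, 5/6, 13/6.
f(-0.5) = -4.25, f(5/6) = -25/36, f(13/6) = 743/36.
Sum = Δx · [f(-0.5) + f(5/6) + f(13/6)].
Sum ≈ 20.92593.

20.92593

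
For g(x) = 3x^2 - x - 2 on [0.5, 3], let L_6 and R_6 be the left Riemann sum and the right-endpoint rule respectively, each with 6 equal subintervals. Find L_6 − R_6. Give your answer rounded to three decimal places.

L_6 ≈ 12.76910.
R_6 ≈ 22.66493.
L_6 − R_6 ≈ -9.896.

-9.896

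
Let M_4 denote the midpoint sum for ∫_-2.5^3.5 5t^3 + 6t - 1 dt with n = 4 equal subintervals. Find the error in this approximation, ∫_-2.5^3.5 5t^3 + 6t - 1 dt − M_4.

8.4375

Exact integral: ∫_-2.5^3.5 f(t) dt = 150.75.
M_4 = 142.3125.
Error = 150.75 − 142.3125 = 8.4375.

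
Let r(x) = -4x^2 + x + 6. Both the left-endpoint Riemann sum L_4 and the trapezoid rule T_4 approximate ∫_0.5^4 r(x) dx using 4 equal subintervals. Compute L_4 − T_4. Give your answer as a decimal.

26.03125

L_4 = -32.046875.
T_4 = -58.078125.
L_4 − T_4 = 26.03125.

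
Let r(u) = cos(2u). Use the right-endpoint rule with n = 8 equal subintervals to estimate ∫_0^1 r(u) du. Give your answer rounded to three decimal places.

0.364

Δu = (1 − 0)/8 = 0.125.
Right endpoints: 0.125, 0.25, 0.375, 0.5, 0.625, 0.75, 0.875, 1.
r(0.125) ≈ 0.969, r(0.25) ≈ 0.878, r(0.375) ≈ 0.732, r(0.5) ≈ 0.540, r(0.625) ≈ 0.315, r(0.75) ≈ 0.071, r(0.875) ≈ -0.178, r(1) ≈ -0.416.
Sum = Δu · [r(0.125) + r(0.25) + r(0.375) + ...].
Sum ≈ 0.364.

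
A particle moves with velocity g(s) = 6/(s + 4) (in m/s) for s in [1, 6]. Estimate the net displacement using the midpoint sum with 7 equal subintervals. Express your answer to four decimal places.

4.1551

Δs = (6 − 1)/7 = 5/7.
Midpoints: 19/14, 29/14, 39/14, 3.5, 59/14, 69/14, 79/14.
g(19/14) = 1.12, g(29/14) = 84/85, g(39/14) = 84/95, g(3.5) = 0.8, g(59/14) = 84/115, g(69/14) = 0.672, g(79/14) = 28/45.
Sum = Δs · [g(19/14) + g(29/14) + g(39/14) + ...].
Sum ≈ 4.1551.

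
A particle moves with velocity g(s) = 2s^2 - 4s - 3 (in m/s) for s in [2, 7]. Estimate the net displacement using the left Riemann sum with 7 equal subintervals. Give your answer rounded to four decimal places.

Δs = (7 − 2)/7 = 5/7.
Left endpoints: 2, 19/7, 24/7, 29/7, 34/7, 39/7, 44/7.
g(2) = -3, g(19/7) = 43/49, g(24/7) = 333/49, g(29/7) = 723/49, g(34/7) = 1213/49, g(39/7) = 1803/49, g(44/7) = 2493/49.
Sum = Δs · [g(2) + g(19/7) + g(24/7) + ...].
Sum ≈ 94.1837.

94.1837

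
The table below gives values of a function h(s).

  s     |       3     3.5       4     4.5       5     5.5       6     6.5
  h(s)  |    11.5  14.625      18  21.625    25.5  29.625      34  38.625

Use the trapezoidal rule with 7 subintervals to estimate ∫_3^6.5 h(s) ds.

Δs = 0.5.
T_7 = (0.5/2)·[11.5 + 2·14.625 + 2·18 + 2·21.625 + 2·25.5 + 2·29.625 + 2·34 + 38.625] = 84.21875.

84.21875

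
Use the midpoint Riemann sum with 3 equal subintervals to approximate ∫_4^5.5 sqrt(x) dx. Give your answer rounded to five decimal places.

3.26615

Δx = (5.5 − 4)/3 = 0.5.
Midpoints: 4.25, 4.75, 5.25.
f(4.25) ≈ 2.06155, f(4.75) ≈ 2.17945, f(5.25) ≈ 2.29129.
Sum = Δx · [f(4.25) + f(4.75) + f(5.25)].
Sum ≈ 3.26615.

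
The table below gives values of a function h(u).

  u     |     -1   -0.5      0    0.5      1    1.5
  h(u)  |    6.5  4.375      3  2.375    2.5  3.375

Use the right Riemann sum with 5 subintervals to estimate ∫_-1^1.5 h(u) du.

Δu = 0.5.
Sum = 0.5·[4.375 + 3 + 2.375 + 2.5 + 3.375] = 7.8125.

7.8125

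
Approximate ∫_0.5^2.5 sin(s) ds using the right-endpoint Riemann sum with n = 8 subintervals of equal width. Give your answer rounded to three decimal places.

Δs = (2.5 − 0.5)/8 = 0.25.
Right endpoints: 0.75, 1, 1.25, 1.5, 1.75, 2, 2.25, 2.5.
f(0.75) ≈ 0.682, f(1) ≈ 0.841, f(1.25) ≈ 0.949, f(1.5) ≈ 0.997, f(1.75) ≈ 0.984, f(2) ≈ 0.909, f(2.25) ≈ 0.778, f(2.5) ≈ 0.598.
Sum = Δs · [f(0.75) + f(1) + f(1.25) + ...].
Sum ≈ 1.685.

1.685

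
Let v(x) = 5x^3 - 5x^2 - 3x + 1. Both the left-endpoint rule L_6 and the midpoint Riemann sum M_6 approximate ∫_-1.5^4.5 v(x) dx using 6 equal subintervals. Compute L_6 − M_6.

-156

L_6 = 163.
M_6 = 319.
L_6 − M_6 = -156.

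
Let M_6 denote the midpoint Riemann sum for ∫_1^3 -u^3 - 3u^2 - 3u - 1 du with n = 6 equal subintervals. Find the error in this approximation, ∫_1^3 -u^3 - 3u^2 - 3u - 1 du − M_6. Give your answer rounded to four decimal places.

-0.1667

Exact integral: ∫_1^3 f(u) du = -60.
M_6 ≈ -59.833333.
Error ≈ -60 − (-59.833333) ≈ -0.1667.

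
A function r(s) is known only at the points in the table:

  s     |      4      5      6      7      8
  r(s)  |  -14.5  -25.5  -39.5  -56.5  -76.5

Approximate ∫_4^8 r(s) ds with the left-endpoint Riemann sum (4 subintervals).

Δs = 1.
Sum = 1·[(-14.5) + (-25.5) + (-39.5) + (-56.5)] = -136.

-136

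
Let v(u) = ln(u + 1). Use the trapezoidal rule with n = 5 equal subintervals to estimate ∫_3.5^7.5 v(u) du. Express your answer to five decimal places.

Δu = (7.5 − 3.5)/5 = 0.8.
v(3.5) ≈ 1.50408, v(4.3) ≈ 1.66771, v(5.1) ≈ 1.80829, v(5.9) ≈ 1.93152, v(6.7) ≈ 2.04122, v(7.5) ≈ 2.14007.
T_5 = (Δu/2)·[v(u_0) + 2v(u_1) + ... + 2v(u_{4}) + v(u_5)].
Sum ≈ 7.41665.

7.41665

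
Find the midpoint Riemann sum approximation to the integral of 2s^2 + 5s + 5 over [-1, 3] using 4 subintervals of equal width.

58

Δs = (3 − (-1))/4 = 1.
Midpoints: -0.5, 0.5, 1.5, 2.5.
f(-0.5) = 3, f(0.5) = 8, f(1.5) = 17, f(2.5) = 30.
Sum = Δs · [f(-0.5) + f(0.5) + f(1.5) + f(2.5)].
Sum = 58.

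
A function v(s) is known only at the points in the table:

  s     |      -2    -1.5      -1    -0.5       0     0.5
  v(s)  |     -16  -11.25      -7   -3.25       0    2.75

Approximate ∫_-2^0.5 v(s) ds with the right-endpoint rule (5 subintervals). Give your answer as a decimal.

-9.375

Δs = 0.5.
Sum = 0.5·[(-11.25) + (-7) + (-3.25) + 0 + 2.75] = -9.375.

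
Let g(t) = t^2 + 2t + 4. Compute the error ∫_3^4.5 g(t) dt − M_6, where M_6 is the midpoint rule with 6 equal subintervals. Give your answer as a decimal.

Exact integral: ∫_3^4.5 g(t) dt = 38.625.
M_6 = 38.6171875.
Error = 38.625 − 38.6171875 = 0.0078125.

0.0078125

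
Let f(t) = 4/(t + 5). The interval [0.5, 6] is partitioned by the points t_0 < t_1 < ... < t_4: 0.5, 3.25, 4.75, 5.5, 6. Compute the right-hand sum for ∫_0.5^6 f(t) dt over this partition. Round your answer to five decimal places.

2.41625

Subinterval widths: 2.75, 1.5, 0.75, 0.5.
Right endpoints: 3.25, 4.75, 5.5, 6.
f(3.25) = 16/33, f(4.75) = 16/39, f(5.5) = 8/21, f(6) = 4/11.
Sum = Σ Δt_i · f(t_i).
Sum ≈ 2.41625.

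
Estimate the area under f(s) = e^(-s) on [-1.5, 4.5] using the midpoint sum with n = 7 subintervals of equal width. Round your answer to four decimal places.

Δs = (4.5 − (-1.5))/7 = 6/7.
Midpoints: -15/14, -3/14, 9/14, 1.5, 33/14, 45/14, 57/14.
f(-15/14) ≈ 2.9195, f(-3/14) ≈ 1.2390, f(9/14) ≈ 0.5258, f(1.5) ≈ 0.2231, f(33/14) ≈ 0.0947, f(45/14) ≈ 0.0402, f(57/14) ≈ 0.0171.
Sum = Δs · [f(-15/14) + f(-3/14) + f(9/14) + ...].
Sum ≈ 4.3366.

4.3366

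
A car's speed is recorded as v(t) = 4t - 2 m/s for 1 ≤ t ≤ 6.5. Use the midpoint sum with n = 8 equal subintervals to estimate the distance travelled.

Δt = (6.5 − 1)/8 = 0.6875.
Midpoints: 1.34375, 2.03125, 2.71875, 3.40625, 4.09375, 4.78125, 5.46875, 6.15625.
v(1.34375) = 3.375, v(2.03125) = 6.125, v(2.71875) = 8.875, v(3.40625) = 11.625, v(4.09375) = 14.375, v(4.78125) = 17.125, v(5.46875) = 19.875, v(6.15625) = 22.625.
Sum = Δt · [v(1.34375) + v(2.03125) + v(2.71875) + ...].
Sum = 71.5.

71.5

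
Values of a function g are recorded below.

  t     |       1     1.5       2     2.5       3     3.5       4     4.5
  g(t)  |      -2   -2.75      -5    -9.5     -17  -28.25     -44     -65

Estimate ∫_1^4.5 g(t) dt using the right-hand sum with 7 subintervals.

-85.75

Δt = 0.5.
Sum = 0.5·[(-2.75) + (-5) + (-9.5) + (-17) + (-28.25) + (-44) + (-65)] = -85.75.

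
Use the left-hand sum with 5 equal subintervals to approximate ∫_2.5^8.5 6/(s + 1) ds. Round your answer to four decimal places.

6.6910

Δs = (8.5 − 2.5)/5 = 1.2.
Left endpoints: 2.5, 3.7, 4.9, 6.1, 7.3.
f(2.5) = 12/7, f(3.7) = 60/47, f(4.9) = 60/59, f(6.1) = 60/71, f(7.3) = 60/83.
Sum = Δs · [f(2.5) + f(3.7) + f(4.9) + f(6.1) + f(7.3)].
Sum ≈ 6.6910.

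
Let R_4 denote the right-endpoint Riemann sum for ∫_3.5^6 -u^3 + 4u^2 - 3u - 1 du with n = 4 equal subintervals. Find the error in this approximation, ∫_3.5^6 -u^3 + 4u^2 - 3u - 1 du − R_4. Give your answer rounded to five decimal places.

28.42611

Exact integral: ∫_3.5^6 f(u) du ≈ -93.7760417.
R_4 ≈ -122.2021484.
Error ≈ -93.7760417 − (-122.2021484) ≈ 28.42611.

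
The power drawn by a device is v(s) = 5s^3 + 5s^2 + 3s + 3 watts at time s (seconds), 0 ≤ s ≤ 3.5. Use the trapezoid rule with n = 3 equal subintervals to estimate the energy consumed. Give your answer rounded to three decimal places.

312.723

Δs = (3.5 − 0)/3 = 7/6.
v(0) = 3, v(7/6) = 4589/216, v(7/3) = 2720/27, v(3.5) = 289.125.
T_3 = (Δs/2)·[v(s_0) + 2v(s_1) + 2v(s_2) + v(s_3)].
Sum ≈ 312.723.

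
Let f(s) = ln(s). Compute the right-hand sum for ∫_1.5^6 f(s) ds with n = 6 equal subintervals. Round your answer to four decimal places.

6.1390

Δs = (6 − 1.5)/6 = 0.75.
Right endpoints: 2.25, 3, 3.75, 4.5, 5.25, 6.
f(2.25) ≈ 0.8109, f(3) ≈ 1.0986, f(3.75) ≈ 1.3218, f(4.5) ≈ 1.5041, f(5.25) ≈ 1.6582, f(6) ≈ 1.7918.
Sum = Δs · [f(2.25) + f(3) + f(3.75) + ...].
Sum ≈ 6.1390.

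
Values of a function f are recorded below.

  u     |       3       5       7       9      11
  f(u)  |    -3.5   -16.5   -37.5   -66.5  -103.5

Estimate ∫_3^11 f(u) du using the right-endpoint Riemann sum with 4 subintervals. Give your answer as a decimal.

Δu = 2.
Sum = 2·[(-16.5) + (-37.5) + (-66.5) + (-103.5)] = -448.

-448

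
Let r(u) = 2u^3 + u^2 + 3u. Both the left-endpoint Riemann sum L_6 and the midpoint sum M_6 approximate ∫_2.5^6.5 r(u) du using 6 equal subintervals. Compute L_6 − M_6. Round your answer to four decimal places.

L_6 ≈ 832.962963.
M_6 ≈ 1009.185185.
L_6 − M_6 ≈ -176.2222.

-176.2222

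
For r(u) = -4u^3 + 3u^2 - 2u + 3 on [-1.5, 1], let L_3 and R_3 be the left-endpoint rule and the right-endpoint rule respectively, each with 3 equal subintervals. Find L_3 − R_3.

21.875

L_3 ≈ 29.86111.
R_3 ≈ 7.98611.
L_3 − R_3 = 21.875.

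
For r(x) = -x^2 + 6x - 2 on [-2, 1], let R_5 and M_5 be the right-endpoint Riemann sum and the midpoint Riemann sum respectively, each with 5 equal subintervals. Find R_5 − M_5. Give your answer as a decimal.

R_5 = -11.88.
M_5 = -17.91.
R_5 − M_5 = 6.03.

6.03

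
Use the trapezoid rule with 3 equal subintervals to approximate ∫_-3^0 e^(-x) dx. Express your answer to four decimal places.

Δx = (0 − (-3))/3 = 1.
f(-3) ≈ 20.0855, f(-2) ≈ 7.3891, f(-1) ≈ 2.7183, f(0) ≈ 1.0000.
T_3 = (Δx/2)·[f(x_0) + 2f(x_1) + 2f(x_2) + f(x_3)].
Sum ≈ 20.6501.

20.6501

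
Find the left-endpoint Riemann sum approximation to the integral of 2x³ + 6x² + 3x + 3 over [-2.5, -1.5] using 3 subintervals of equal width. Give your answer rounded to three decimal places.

Δx = (-1.5 − (-2.5))/3 = 1/3.
Left endpoints: -2.5, -13/6, -11/6.
f(-2.5) = 1.75, f(-13/6) = 467/108, f(-11/6) = 577/108.
Sum = Δx · [f(-2.5) + f(-13/6) + f(-11/6)].
Sum ≈ 3.806.

3.806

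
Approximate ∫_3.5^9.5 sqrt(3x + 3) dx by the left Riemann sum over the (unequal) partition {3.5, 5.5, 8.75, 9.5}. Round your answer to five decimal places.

25.75633

Subinterval widths: 2, 3.25, 0.75.
Left endpoints: 3.5, 5.5, 8.75.
f(3.5) ≈ 3.67423, f(5.5) ≈ 4.41588, f(8.75) ≈ 5.40833.
Sum = Σ Δx_i · f(x_i).
Sum ≈ 25.75633.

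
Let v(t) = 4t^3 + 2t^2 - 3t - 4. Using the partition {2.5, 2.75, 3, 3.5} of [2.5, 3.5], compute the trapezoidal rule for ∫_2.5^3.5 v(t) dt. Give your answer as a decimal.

Subinterval widths: 0.25, 0.25, 0.5.
v(2.5) = 63.5, v(2.75) = 86.0625, v(3) = 113, v(3.5) = 181.5.
On each subinterval the trapezoid contributes (Δt_i/2)·[v(t_{i-1}) + v(t_i)].
Sum = 117.203125.

117.203125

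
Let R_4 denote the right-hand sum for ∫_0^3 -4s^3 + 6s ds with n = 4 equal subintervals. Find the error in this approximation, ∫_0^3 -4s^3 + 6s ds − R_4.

Exact integral: ∫_0^3 f(s) ds = -54.
R_4 = -92.8125.
Error = -54 − (-92.8125) = 38.8125.

38.8125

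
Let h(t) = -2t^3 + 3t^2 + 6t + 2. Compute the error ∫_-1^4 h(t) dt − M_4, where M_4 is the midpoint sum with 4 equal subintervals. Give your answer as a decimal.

Exact integral: ∫_-1^4 h(t) dt = -7.5.
M_4 = -3.59375.
Error = -7.5 − (-3.59375) = -3.90625.

-3.90625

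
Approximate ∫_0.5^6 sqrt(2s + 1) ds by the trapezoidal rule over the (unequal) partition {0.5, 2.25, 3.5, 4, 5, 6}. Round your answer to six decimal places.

14.599523

Subinterval widths: 1.75, 1.25, 0.5, 1, 1.
f(0.5) ≈ 1.414214, f(2.25) ≈ 2.345208, f(3.5) ≈ 2.828427, f(4) ≈ 3.000000, f(5) ≈ 3.316625, f(6) ≈ 3.605551.
On each subinterval the trapezoid contributes (Δs_i/2)·[f(s_{i-1}) + f(s_i)].
Sum ≈ 14.599523.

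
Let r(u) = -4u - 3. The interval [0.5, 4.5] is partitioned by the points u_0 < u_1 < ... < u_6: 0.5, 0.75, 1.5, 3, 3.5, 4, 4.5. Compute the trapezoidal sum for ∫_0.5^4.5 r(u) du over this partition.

Subinterval widths: 0.25, 0.75, 1.5, 0.5, 0.5, 0.5.
r(0.5) = -5, r(0.75) = -6, r(1.5) = -9, r(3) = -15, r(3.5) = -17, r(4) = -19, r(4.5) = -21.
On each subinterval the trapezoid contributes (Δu_i/2)·[r(u_{i-1}) + r(u_i)].
Sum = -52.

-52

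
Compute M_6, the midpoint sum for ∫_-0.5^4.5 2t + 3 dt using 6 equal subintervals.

Δt = (4.5 − (-0.5))/6 = 5/6.
Midpoints: -1/12, 0.75, 19/12, 29/12, 3.25, 49/12.
f(-1/12) = 17/6, f(0.75) = 4.5, f(19/12) = 37/6, f(29/12) = 47/6, f(3.25) = 9.5, f(49/12) = 67/6.
Sum = Δt · [f(-1/12) + f(0.75) + f(19/12) + ...].
Sum = 35.

35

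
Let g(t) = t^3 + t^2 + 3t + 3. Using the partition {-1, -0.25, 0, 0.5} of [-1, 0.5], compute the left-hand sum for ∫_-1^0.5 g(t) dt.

Subinterval widths: 0.75, 0.25, 0.5.
Left endpoints: -1, -0.25, 0.
g(-1) = 0, g(-0.25) = 2.296875, g(0) = 3.
Sum = Σ Δt_i · g(t_i).
Sum = 2.07421875.

2.07421875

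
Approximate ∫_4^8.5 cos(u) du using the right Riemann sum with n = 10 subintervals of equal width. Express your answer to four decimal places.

1.5406

Δu = (8.5 − 4)/10 = 0.45.
Right endpoints: 4.45, 4.9, 5.35, 5.8, 6.25, 6.7, 7.15, 7.6, 8.05, 8.5.
f(4.45) ≈ -0.2594, f(4.9) ≈ 0.1865, f(5.35) ≈ 0.5953, f(5.8) ≈ 0.8855, f(6.25) ≈ 0.9994, f(6.7) ≈ 0.9144, f(7.15) ≈ 0.6473, f(7.6) ≈ 0.2513, f(8.05) ≈ -0.1948, f(8.5) ≈ -0.6020.
Sum = Δu · [f(4.45) + f(4.9) + f(5.35) + ...].
Sum ≈ 1.5406.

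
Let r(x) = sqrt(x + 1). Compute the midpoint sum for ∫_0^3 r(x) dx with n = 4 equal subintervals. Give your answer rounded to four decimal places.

Δx = (3 − 0)/4 = 0.75.
Midpoints: 0.375, 1.125, 1.875, 2.625.
r(0.375) ≈ 1.1726, r(1.125) ≈ 1.4577, r(1.875) ≈ 1.6956, r(2.625) ≈ 1.9039.
Sum = Δx · [r(0.375) + r(1.125) + r(1.875) + r(2.625)].
Sum ≈ 4.6724.

4.6724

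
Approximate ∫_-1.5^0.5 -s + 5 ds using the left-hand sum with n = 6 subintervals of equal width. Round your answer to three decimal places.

Δs = (0.5 − (-1.5))/6 = 1/3.
Left endpoints: -1.5, -7/6, -5/6, -0.5, -1/6, 1/6.
f(-1.5) = 6.5, f(-7/6) = 37/6, f(-5/6) = 35/6, f(-0.5) = 5.5, f(-1/6) = 31/6, f(1/6) = 29/6.
Sum = Δs · [f(-1.5) + f(-7/6) + f(-5/6) + ...].
Sum ≈ 11.333.

11.333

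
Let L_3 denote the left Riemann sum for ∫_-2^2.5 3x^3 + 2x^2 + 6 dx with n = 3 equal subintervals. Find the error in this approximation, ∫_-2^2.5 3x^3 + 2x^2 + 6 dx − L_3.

Exact integral: ∫_-2^2.5 f(x) dx = 60.046875.
L_3 = 10.6875.
Error = 60.046875 − 10.6875 = 49.359375.

49.359375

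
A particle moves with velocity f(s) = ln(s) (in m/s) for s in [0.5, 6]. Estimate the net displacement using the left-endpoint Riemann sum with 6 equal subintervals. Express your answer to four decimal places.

Δs = (6 − 0.5)/6 = 11/12.
Left endpoints: 0.5, 17/12, 7/3, 3.25, 25/6, 61/12.
f(0.5) ≈ -0.6931, f(17/12) ≈ 0.3483, f(7/3) ≈ 0.8473, f(3.25) ≈ 1.1787, f(25/6) ≈ 1.4271, f(61/12) ≈ 1.6260.
Sum = Δs · [f(0.5) + f(17/12) + f(7/3) + ...].
Sum ≈ 4.3397.

4.3397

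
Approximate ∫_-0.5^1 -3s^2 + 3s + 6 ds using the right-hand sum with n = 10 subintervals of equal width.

Δs = (1 − (-0.5))/10 = 0.15.
Right endpoints: -0.35, -0.2, -0.05, 0.1, 0.25, 0.4, 0.55, 0.7, 0.85, 1.
f(-0.35) = 4.5825, f(-0.2) = 5.28, f(-0.05) = 5.8425, f(0.1) = 6.27, f(0.25) = 6.5625, f(0.4) = 6.72, f(0.55) = 6.7425, f(0.7) = 6.63, f(0.85) = 6.3825, f(1) = 6.
Sum = Δs · [f(-0.35) + f(-0.2) + f(-0.05) + ...].
Sum = 9.151875.

9.151875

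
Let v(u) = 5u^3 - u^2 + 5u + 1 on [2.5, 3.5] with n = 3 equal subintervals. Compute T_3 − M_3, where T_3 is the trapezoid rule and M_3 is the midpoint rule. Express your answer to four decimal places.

T_3 ≈ 146.481481.
M_3 ≈ 145.259259.
T_3 − M_3 ≈ 1.2222.

1.2222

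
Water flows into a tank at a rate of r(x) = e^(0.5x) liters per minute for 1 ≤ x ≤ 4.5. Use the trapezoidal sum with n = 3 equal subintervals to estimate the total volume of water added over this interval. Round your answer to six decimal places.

Δx = (4.5 − 1)/3 = 7/6.
r(1) ≈ 1.648721, r(13/6) ≈ 2.954512, r(10/3) ≈ 5.294490, r(4.5) ≈ 9.487736.
T_3 = (Δx/2)·[r(x_0) + 2r(x_1) + 2r(x_2) + r(x_3)].
Sum ≈ 16.120102.

16.120102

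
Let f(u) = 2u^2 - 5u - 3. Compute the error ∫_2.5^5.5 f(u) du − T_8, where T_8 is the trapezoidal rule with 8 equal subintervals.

Exact integral: ∫_2.5^5.5 f(u) du = 31.5.
T_8 = 31.640625.
Error = 31.5 − 31.640625 = -0.140625.

-0.140625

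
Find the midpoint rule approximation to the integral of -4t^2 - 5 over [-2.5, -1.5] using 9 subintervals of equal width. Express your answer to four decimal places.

-21.3292

Δt = (-1.5 − (-2.5))/9 = 1/9.
Midpoints: -22/9, -7/3, -20/9, -19/9, -2, -17/9, -16/9, -5/3, -14/9.
f(-22/9) = -2341/81, f(-7/3) = -241/9, f(-20/9) = -2005/81, f(-19/9) = -1849/81, f(-2) = -21, f(-17/9) = -1561/81, f(-16/9) = -1429/81, f(-5/3) = -145/9, f(-14/9) = -1189/81.
Sum = Δt · [f(-22/9) + f(-7/3) + f(-20/9) + ...].
Sum ≈ -21.3292.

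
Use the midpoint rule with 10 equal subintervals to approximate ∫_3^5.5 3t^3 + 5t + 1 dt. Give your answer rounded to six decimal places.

Δt = (5.5 − 3)/10 = 0.25.
Midpoints: 3.125, 3.375, 3.625, 3.875, 4.125, 4.375, 4.625, 4.875, 5.125, 5.375.
f(3.125) = 55387/512, f(3.375) = 68201/512, f(3.625) = 82959/512, f(3.875) = 99805/512, f(4.125) = 118883/512, f(4.375) = 140337/512, f(4.625) = 164311/512, f(4.875) = 190949/512, f(5.125) = 220395/512, f(5.375) = 252793/512.
Sum = Δt · [f(3.125) + f(3.375) + f(3.625) + ...].
Sum ≈ 680.673828.

680.673828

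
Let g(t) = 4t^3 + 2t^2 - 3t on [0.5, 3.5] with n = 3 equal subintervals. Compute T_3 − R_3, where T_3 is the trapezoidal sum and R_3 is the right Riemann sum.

T_3 = 173.5.
R_3 = 266.5.
T_3 − R_3 = -93.

-93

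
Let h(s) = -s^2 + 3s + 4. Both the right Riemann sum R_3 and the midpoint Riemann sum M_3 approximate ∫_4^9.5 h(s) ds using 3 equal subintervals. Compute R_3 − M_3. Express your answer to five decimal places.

R_3 ≈ -187.1018519.
M_3 ≈ -129.5428241.
R_3 − M_3 ≈ -57.55903.

-57.55903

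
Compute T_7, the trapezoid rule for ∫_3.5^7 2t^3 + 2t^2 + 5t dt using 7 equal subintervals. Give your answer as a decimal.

Δt = (7 − 3.5)/7 = 0.5.
f(3.5) = 127.75, f(4) = 180, f(4.5) = 245.25, f(5) = 325, f(5.5) = 420.75, f(6) = 534, f(6.5) = 666.25, f(7) = 819.
T_7 = (Δt/2)·[f(t_0) + 2f(t_1) + ... + 2f(t_{6}) + f(t_7)].
Sum = 1422.3125.

1422.3125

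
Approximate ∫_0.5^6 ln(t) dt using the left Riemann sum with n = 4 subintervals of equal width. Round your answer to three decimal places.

Δt = (6 − 0.5)/4 = 1.375.
Left endpoints: 0.5, 1.875, 3.25, 4.625.
f(0.5) ≈ -0.693, f(1.875) ≈ 0.629, f(3.25) ≈ 1.179, f(4.625) ≈ 1.531.
Sum = Δt · [f(0.5) + f(1.875) + f(3.25) + f(4.625)].
Sum ≈ 3.638.

3.638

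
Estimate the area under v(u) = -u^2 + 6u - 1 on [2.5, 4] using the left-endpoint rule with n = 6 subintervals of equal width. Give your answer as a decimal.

11.703125

Δu = (4 − 2.5)/6 = 0.25.
Left endpoints: 2.5, 2.75, 3, 3.25, 3.5, 3.75.
v(2.5) = 7.75, v(2.75) = 7.9375, v(3) = 8, v(3.25) = 7.9375, v(3.5) = 7.75, v(3.75) = 7.4375.
Sum = Δu · [v(2.5) + v(2.75) + v(3) + ...].
Sum = 11.703125.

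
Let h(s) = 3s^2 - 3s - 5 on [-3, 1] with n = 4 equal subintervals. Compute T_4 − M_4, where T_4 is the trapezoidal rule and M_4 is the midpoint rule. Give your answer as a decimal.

T_4 = 22.
M_4 = 19.
T_4 − M_4 = 3.

3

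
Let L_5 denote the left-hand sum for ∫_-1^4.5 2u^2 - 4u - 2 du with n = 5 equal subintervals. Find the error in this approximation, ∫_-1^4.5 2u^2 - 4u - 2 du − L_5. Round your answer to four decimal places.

6.8567

Exact integral: ∫_-1^4.5 f(u) du ≈ 11.916667.
L_5 = 5.06.
Error ≈ 11.916667 − 5.06 ≈ 6.8567.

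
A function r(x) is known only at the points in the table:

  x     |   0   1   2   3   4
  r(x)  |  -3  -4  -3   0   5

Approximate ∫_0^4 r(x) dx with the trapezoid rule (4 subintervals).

Δx = 1.
T_4 = (1/2)·[(-3) + 2·(-4) + 2·(-3) + 2·0 + 5] = -6.

-6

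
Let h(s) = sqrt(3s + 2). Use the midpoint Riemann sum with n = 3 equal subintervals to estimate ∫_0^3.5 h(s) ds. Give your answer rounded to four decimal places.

Δs = (3.5 − 0)/3 = 7/6.
Midpoints: 7/12, 1.75, 35/12.
h(7/12) ≈ 1.9365, h(1.75) ≈ 2.6926, h(35/12) ≈ 3.2787.
Sum = Δs · [h(7/12) + h(1.75) + h(35/12)].
Sum ≈ 9.2258.

9.2258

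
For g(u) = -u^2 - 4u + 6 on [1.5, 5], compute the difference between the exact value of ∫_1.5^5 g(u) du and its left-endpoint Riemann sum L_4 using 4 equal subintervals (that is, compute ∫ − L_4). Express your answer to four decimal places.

Exact integral: ∫_1.5^5 g(u) du ≈ -65.041667.
L_4 = -49.41015625.
Error ≈ -65.041667 − (-49.41015625) ≈ -15.6315.

-15.6315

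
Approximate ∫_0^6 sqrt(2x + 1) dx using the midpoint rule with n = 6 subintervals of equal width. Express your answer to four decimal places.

Δx = (6 − 0)/6 = 1.
Midpoints: 0.5, 1.5, 2.5, 3.5, 4.5, 5.5.
f(0.5) ≈ 1.4142, f(1.5) ≈ 2.0000, f(2.5) ≈ 2.4495, f(3.5) ≈ 2.8284, f(4.5) ≈ 3.1623, f(5.5) ≈ 3.4641.
Sum = Δx · [f(0.5) + f(1.5) + f(2.5) + ...].
Sum ≈ 15.3185.

15.3185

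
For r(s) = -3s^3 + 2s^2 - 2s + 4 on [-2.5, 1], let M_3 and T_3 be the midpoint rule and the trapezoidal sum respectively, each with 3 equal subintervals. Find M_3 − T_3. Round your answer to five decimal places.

M_3 ≈ 55.4065394.
T_3 ≈ 65.8275463.
M_3 − T_3 ≈ -10.42101.

-10.42101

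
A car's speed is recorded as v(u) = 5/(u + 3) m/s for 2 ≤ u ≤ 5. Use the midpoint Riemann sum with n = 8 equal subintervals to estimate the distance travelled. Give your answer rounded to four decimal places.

2.3493

Δu = (5 − 2)/8 = 0.375.
Midpoints: 2.1875, 2.5625, 2.9375, 3.3125, 3.6875, 4.0625, 4.4375, 4.8125.
v(2.1875) = 80/83, v(2.5625) = 80/89, v(2.9375) = 16/19, v(3.3125) = 80/101, v(3.6875) = 80/107, v(4.0625) = 80/113, v(4.4375) = 80/119, v(4.8125) = 0.64.
Sum = Δu · [v(2.1875) + v(2.5625) + v(2.9375) + ...].
Sum ≈ 2.3493.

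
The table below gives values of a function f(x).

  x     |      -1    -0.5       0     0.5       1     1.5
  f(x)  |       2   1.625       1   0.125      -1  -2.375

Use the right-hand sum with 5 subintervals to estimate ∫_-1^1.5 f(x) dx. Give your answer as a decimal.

Δx = 0.5.
Sum = 0.5·[1.625 + 1 + 0.125 + (-1) + (-2.375)] = -0.3125.

-0.3125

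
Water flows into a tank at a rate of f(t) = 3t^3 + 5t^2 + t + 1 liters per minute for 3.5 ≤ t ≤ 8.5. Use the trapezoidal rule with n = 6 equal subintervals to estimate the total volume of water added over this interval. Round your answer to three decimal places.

4823.727

Δt = (8.5 − 3.5)/6 = 5/6.
f(3.5) = 194.375, f(13/3) = 1030/3, f(31/6) = 39845/72, f(6) = 835, f(41/6) = 28765/24, f(23/3) = 14890/9, f(8.5) = 2213.125.
T_6 = (Δt/2)·[f(t_0) + 2f(t_1) + ... + 2f(t_{5}) + f(t_6)].
Sum ≈ 4823.727.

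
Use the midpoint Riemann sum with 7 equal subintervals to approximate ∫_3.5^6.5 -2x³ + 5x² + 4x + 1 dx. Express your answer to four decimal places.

-367.1020

Δx = (6.5 − 3.5)/7 = 3/7.
Midpoints: 26/7, 29/7, 32/7, 5, 38/7, 41/7, 44/7.
f(26/7) = -6053/343, f(29/7) = -13316/343, f(32/7) = -23081/343, f(5) = -104, f(38/7) = -51413/343, f(41/7) = -70628/343, f(44/7) = -93641/343.
Sum = Δx · [f(26/7) + f(29/7) + f(32/7) + ...].
Sum ≈ -367.1020.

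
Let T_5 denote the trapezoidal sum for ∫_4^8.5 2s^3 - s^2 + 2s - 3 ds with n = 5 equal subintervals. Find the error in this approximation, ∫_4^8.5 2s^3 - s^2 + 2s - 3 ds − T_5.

Exact integral: ∫_4^8.5 f(s) ds = 2341.40625.
T_5 = 2363.58.
Error = 2341.40625 − 2363.58 = -22.17375.

-22.17375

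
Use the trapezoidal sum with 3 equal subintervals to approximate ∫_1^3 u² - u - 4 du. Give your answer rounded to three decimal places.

Δu = (3 − 1)/3 = 2/3.
f(1) = -4, f(5/3) = -26/9, f(7/3) = -8/9, f(3) = 2.
T_3 = (Δu/2)·[f(u_0) + 2f(u_1) + 2f(u_2) + f(u_3)].
Sum ≈ -3.185.

-3.185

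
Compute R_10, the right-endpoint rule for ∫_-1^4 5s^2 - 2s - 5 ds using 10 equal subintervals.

85.625

Δs = (4 − (-1))/10 = 0.5.
Right endpoints: -0.5, 0, 0.5, 1, 1.5, 2, 2.5, 3, 3.5, 4.
f(-0.5) = -2.75, f(0) = -5, f(0.5) = -4.75, f(1) = -2, f(1.5) = 3.25, f(2) = 11, f(2.5) = 21.25, f(3) = 34, f(3.5) = 49.25, f(4) = 67.
Sum = Δs · [f(-0.5) + f(0) + f(0.5) + ...].
Sum = 85.625.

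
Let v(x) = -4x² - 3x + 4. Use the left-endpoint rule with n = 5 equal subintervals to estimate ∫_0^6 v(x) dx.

Δx = (6 − 0)/5 = 1.2.
Left endpoints: 0, 1.2, 2.4, 3.6, 4.8.
v(0) = 4, v(1.2) = -5.36, v(2.4) = -26.24, v(3.6) = -58.64, v(4.8) = -102.56.
Sum = Δx · [v(0) + v(1.2) + v(2.4) + v(3.6) + v(4.8)].
Sum = -226.56.

-226.56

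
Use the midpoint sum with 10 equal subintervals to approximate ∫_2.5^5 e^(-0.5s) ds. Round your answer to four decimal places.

Δs = (5 − 2.5)/10 = 0.25.
Midpoints: 2.625, 2.875, 3.125, 3.375, 3.625, 3.875, 4.125, 4.375, 4.625, 4.875.
f(2.625) ≈ 0.2691, f(2.875) ≈ 0.2375, f(3.125) ≈ 0.2096, f(3.375) ≈ 0.1850, f(3.625) ≈ 0.1632, f(3.875) ≈ 0.1441, f(4.125) ≈ 0.1271, f(4.375) ≈ 0.1122, f(4.625) ≈ 0.0990, f(4.875) ≈ 0.0874.
Sum = Δs · [f(2.625) + f(2.875) + f(3.125) + ...].
Sum ≈ 0.4086.

0.4086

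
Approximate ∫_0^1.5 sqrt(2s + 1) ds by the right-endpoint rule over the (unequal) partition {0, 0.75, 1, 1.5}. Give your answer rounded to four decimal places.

Subinterval widths: 0.75, 0.25, 0.5.
Right endpoints: 0.75, 1, 1.5.
f(0.75) ≈ 1.5811, f(1) ≈ 1.7321, f(1.5) ≈ 2.0000.
Sum = Σ Δs_i · f(s_i).
Sum ≈ 2.6189.

2.6189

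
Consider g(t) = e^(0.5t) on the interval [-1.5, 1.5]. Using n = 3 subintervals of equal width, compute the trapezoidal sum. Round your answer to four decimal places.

3.3575

Δt = (1.5 − (-1.5))/3 = 1.
g(-1.5) ≈ 0.4724, g(-0.5) ≈ 0.7788, g(0.5) ≈ 1.2840, g(1.5) ≈ 2.1170.
T_3 = (Δt/2)·[g(t_0) + 2g(t_1) + 2g(t_2) + g(t_3)].
Sum ≈ 3.3575.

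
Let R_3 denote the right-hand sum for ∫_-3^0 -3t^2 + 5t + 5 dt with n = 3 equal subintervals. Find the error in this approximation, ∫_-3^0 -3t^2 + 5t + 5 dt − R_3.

Exact integral: ∫_-3^0 f(t) dt = -34.5.
R_3 = -15.
Error = -34.5 − (-15) = -19.5.

-19.5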